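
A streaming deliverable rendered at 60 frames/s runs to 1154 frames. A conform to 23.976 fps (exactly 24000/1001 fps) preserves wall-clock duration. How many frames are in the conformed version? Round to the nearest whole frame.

Frames at target rate = 1154 × (24000/1001) / (60) = 461600/1001 ≈ 461.139.
Nearest whole frame: 461.

461 frames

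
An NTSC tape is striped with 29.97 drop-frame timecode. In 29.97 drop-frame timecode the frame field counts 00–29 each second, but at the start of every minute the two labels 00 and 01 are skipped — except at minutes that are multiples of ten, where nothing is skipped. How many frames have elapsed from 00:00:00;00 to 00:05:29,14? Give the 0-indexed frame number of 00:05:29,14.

9874

As if non-drop at 30 labels/s: (0 × 3600 + 5 × 60 + 29) × 30 + 14 = 9884.
Minute boundaries passed: 5; those not divisible by 10: 5 − 0 = 5; dropped labels = 2 × 5 = 10.
Actual frame index = 9884 − 10 = 9874.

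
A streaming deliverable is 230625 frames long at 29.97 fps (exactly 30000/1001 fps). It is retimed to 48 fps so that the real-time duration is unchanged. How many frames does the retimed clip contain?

Target frames = source frames × (target rate / source rate) = 230625 × (48)/(30000/1001) = 230625 × 1001/625 = 369369.

369369 frames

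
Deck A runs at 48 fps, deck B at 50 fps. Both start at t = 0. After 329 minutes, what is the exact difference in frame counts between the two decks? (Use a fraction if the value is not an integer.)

39480 frames

329 min = 19740 s.
A emits 48 × 19740 = 947520 frames; B emits 50 × 19740 = 987000.
Difference = 39480 frames; B is ahead of A.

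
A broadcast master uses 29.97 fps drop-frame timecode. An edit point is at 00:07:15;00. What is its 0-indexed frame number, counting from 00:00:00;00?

Complete 10-minute blocks: 0, each 17982 frames → 0.
Remaining 7 whole minutes in the current block: 1800 + 6 × 1798 = 12588 frames.
Within the current minute: 15 × 30 + 0 − 2 = 448 (labels ;00/;01 skipped at this minute). Total = 0 + 12588 + 448 = 13036.

13036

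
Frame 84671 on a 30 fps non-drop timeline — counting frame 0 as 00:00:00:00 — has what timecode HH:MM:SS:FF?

00:47:02:11

84671 ÷ 30 = 2822 full seconds, remainder 11 frames.
2822 s = 0 h 47 min 2 s.
Timecode: 00:47:02:11.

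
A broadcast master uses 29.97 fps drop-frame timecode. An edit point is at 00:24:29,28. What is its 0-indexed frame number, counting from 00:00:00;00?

Complete 10-minute blocks: 2, each 17982 frames → 35964.
Remaining 4 whole minutes in the current block: 1800 + 3 × 1798 = 7194 frames.
Within the current minute: 29 × 30 + 28 − 2 = 896 (labels ;00/;01 skipped at this minute). Total = 35964 + 7194 + 896 = 44054.

44054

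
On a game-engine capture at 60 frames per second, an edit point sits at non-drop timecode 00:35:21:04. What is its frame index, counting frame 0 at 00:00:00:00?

127264

Total seconds to the label: (0 × 3600 + 35 × 60 + 21) = 2121.
Frame index = 2121 × 60 + 4 = 127264.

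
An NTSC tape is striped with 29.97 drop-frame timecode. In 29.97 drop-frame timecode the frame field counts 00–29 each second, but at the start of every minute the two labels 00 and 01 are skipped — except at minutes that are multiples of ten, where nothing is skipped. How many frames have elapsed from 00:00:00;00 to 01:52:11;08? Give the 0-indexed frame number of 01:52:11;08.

201736

As if non-drop at 30 labels/s: (1 × 3600 + 52 × 60 + 11) × 30 + 8 = 201938.
Minute boundaries passed: 112; those not divisible by 10: 112 − 11 = 101; dropped labels = 2 × 101 = 202.
Actual frame index = 201938 − 202 = 201736.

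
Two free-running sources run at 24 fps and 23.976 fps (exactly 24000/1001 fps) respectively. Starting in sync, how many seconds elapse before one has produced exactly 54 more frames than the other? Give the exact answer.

The gap grows by |24000/1001 − 24| = 24/1001 frames per second.
Time for a 54-frame gap: 54 ÷ (24/1001) = 2252.25 s.

2252.25 seconds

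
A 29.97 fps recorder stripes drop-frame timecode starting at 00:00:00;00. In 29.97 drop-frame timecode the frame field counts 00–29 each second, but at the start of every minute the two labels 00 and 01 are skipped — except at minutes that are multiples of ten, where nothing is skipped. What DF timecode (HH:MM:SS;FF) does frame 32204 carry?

00:17:54;16

Each 10-minute DF block holds 10 × 60 × 30 − 9 × 2 = 17982 frames. 32204 ÷ 17982 → 1 full block, remainder 14222.
Within the partial block the first minute is 1800 frames and each further minute 1798, so 7 further minute boundaries passed. Total skipped labels = 18 × 1 + 2 × 7 = 32.
Non-drop label index = 32204 + 32 = 32236; at 30 labels/s that is 00:17:54:16, i.e. DF 00:17:54;16.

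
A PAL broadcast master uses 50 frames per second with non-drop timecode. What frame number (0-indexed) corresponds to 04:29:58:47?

809947

Total seconds to the label: (4 × 3600 + 29 × 60 + 58) = 16198.
Frame index = 16198 × 50 + 47 = 809947.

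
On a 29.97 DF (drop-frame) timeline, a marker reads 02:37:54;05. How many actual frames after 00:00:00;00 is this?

283941

As if non-drop at 30 labels/s: (2 × 3600 + 37 × 60 + 54) × 30 + 5 = 284225.
Minute boundaries passed: 157; those not divisible by 10: 157 − 15 = 142; dropped labels = 2 × 142 = 284.
Actual frame index = 284225 − 284 = 283941.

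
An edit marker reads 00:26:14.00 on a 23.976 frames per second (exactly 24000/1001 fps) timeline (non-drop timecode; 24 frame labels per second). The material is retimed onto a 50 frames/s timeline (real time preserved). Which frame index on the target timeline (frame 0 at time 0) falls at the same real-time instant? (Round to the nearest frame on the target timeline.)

Source frame index: (0×3600 + 26×60 + 14) × 24 + 0 = 37776.
Real time: 37776 / (24000/1001) = 787787/500 s.
Target frame: (787787/500) × (50) = 787787/10 ≈ 78778.700 → 78779.

frame 78779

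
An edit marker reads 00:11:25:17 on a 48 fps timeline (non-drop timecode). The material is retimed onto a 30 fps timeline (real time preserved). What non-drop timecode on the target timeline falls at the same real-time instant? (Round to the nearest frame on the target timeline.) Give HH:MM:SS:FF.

00:11:25:11

Source frame index: (0×3600 + 11×60 + 25) × 48 + 17 = 32897.
Real time: 32897 / (48) = 32897/48 s.
Target frame: (32897/48) × (30) = 164485/8 ≈ 20560.625 → 20561.
At 30 labels/s: frame 20561 → 00:11:25:11.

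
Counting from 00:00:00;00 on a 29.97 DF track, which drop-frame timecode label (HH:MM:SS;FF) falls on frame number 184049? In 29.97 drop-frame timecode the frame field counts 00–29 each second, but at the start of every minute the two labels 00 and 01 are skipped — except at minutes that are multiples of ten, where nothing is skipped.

Ten DF minutes hold 17982 frames, so frame 184049 lies in block 10 (frames 179820–197801) with 4229 frames into that block.
The block's first minute is 1800 frames and the rest 1798 each; 4229 frames reaches minute 2, so 10 × 18 + 2 × 2 = 184 labels have been skipped so far.
Adding those back, label number 184049 + 184 = 184233 at 30 labels/s is 6141 s + 3 f = 1 h 42 min 21 s frame 3, i.e. 01:42:21;03.

01:42:21;03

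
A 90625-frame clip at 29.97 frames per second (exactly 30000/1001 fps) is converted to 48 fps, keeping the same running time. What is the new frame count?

Target frames = source frames × (target rate / source rate) = 90625 × (48)/(30000/1001) = 90625 × 1001/625 = 145145.

145145 frames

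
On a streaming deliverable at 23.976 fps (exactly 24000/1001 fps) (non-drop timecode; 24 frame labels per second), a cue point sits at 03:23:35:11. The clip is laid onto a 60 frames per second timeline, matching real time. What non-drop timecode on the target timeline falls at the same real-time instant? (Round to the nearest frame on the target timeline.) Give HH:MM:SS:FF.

03:23:47:40

Source frame index: (3×3600 + 23×60 + 35) × 24 + 11 = 293171.
Real time: 293171 / (24000/1001) = 293464171/24000 s.
Target frame: (293464171/24000) × (60) = 293464171/400 ≈ 733660.427 → 733660.
At 60 labels/s: frame 733660 → 03:23:47:40.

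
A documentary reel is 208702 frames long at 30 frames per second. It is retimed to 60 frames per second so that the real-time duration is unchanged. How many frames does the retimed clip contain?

417404 frames

Target frames = source frames × (target rate / source rate) = 208702 × (60)/(30) = 208702 × 2 = 417404.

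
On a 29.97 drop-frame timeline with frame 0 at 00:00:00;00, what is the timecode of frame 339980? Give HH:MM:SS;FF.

Each 10-minute DF block holds 10 × 60 × 30 − 9 × 2 = 17982 frames. 339980 ÷ 17982 → 18 full blocks, remainder 16304.
Within the partial block the first minute is 1800 frames and each further minute 1798, so 9 further minute boundaries passed. Total skipped labels = 18 × 18 + 2 × 9 = 342.
Non-drop label index = 339980 + 342 = 340322; at 30 labels/s that is 03:09:04:02, i.e. DF 03:09:04;02.

03:09:04;02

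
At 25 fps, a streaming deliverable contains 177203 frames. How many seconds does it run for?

Running time = 177203 / (25) = 7088.12 s.

7088.12 seconds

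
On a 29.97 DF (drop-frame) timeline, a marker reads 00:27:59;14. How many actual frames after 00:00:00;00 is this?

As if non-drop at 30 labels/s: (0 × 3600 + 27 × 60 + 59) × 30 + 14 = 50384.
Minute boundaries passed: 27; those not divisible by 10: 27 − 2 = 25; dropped labels = 2 × 25 = 50.
Actual frame index = 50384 − 50 = 50334.

50334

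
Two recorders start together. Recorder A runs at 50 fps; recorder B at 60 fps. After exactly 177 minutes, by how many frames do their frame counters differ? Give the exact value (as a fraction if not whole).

177 min = 10620 s.
A emits 50 × 10620 = 531000 frames; B emits 60 × 10620 = 637200.
Difference = 106200 frames; B is ahead of A.

106200 frames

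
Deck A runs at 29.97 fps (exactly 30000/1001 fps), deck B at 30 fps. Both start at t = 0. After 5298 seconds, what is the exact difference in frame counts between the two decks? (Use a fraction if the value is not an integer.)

158940/1001 frames

A emits 30000/1001 × 5298 = 158940000/1001 frames; B emits 30 × 5298 = 158940.
Difference = 158940/1001 frames (≈ 158.7812); B is ahead of A.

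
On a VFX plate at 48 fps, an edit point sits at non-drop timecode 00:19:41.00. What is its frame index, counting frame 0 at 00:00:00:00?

Total seconds to the label: (0 × 3600 + 19 × 60 + 41) = 1181.
Frame index = 1181 × 48 + 0 = 56688.

frame 56688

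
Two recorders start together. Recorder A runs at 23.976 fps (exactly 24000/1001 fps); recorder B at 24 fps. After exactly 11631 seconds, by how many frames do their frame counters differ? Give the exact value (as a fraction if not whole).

279144/1001 frames

A emits 24000/1001 × 11631 = 279144000/1001 frames; B emits 24 × 11631 = 279144.
Difference = 279144/1001 frames (≈ 278.8651); B is ahead of A.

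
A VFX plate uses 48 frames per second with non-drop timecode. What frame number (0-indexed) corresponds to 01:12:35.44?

Total seconds to the label: (1 × 3600 + 12 × 60 + 35) = 4355.
Frame index = 4355 × 48 + 44 = 209084.

frame 209084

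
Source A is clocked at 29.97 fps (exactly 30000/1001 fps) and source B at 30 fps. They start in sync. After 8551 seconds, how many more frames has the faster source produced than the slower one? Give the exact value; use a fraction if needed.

A emits 30000/1001 × 8551 = 256530000/1001 frames; B emits 30 × 8551 = 256530.
Difference = 256530/1001 frames (≈ 256.2737); B is ahead of A.

256530/1001 frames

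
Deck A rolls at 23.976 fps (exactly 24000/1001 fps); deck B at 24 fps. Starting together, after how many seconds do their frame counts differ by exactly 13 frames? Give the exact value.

The gap grows by |24 − 24000/1001| = 24/1001 frames per second.
Time for a 13-frame gap: 13 ÷ (24/1001) = 13013/24 s.

13013/24 seconds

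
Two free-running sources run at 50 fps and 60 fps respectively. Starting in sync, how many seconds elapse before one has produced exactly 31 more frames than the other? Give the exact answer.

3.1 seconds

The gap grows by |60 − 50| = 10 frames per second.
Time for a 31-frame gap: 31 ÷ (10) = 3.1 s.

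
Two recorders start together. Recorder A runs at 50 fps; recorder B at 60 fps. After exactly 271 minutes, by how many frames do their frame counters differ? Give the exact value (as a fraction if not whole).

271 min = 16260 s.
A emits 50 × 16260 = 813000 frames; B emits 60 × 16260 = 975600.
Difference = 162600 frames; B is ahead of A.

162600 frames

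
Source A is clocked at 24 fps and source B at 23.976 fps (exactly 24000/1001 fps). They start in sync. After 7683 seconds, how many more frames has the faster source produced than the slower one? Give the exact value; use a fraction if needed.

A emits 24 × 7683 = 184392 frames; B emits 24000/1001 × 7683 = 14184000/77.
Difference = 14184/77 frames (≈ 184.2078); B is behind A.

14184/77 frames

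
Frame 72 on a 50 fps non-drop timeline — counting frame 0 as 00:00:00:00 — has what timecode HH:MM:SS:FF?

72 ÷ 50 = 1 full seconds, remainder 22 frames.
1 s = 0 h 0 min 1 s.
Timecode: 00:00:01:22.

00:00:01:22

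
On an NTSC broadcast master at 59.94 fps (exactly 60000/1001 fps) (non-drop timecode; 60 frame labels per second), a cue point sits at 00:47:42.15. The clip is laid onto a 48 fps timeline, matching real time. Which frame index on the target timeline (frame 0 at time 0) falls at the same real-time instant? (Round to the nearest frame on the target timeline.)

frame 137525

Source frame index: (0×3600 + 47×60 + 42) × 60 + 15 = 171735.
Real time: 171735 / (60000/1001) = 11460449/4000 s.
Target frame: (11460449/4000) × (48) = 34381347/250 ≈ 137525.388 → 137525.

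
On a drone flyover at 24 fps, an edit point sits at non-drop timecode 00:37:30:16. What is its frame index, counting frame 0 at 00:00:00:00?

frame 54016

Total seconds to the label: (0 × 3600 + 37 × 60 + 30) = 2250.
Frame index = 2250 × 24 + 16 = 54016.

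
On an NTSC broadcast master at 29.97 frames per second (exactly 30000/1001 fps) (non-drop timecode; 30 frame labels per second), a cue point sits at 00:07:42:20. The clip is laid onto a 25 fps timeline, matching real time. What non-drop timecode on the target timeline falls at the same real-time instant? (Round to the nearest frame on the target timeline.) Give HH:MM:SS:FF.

00:07:43:03

Source frame index: (0×3600 + 7×60 + 42) × 30 + 20 = 13880.
Real time: 13880 / (30000/1001) = 347347/750 s.
Target frame: (347347/750) × (25) = 347347/30 ≈ 11578.233 → 11578.
At 25 labels/s: frame 11578 → 00:07:43:03.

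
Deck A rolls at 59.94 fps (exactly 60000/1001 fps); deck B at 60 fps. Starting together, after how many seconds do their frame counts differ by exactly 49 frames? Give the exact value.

The gap grows by |60 − 60000/1001| = 60/1001 frames per second.
Time for a 49-frame gap: 49 ÷ (60/1001) = 49049/60 s.

49049/60 seconds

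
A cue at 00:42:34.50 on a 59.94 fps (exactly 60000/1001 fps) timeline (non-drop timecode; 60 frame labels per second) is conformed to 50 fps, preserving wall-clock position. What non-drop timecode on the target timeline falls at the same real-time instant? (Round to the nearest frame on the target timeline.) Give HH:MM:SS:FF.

Source frame index: (0×3600 + 42×60 + 34) × 60 + 50 = 153290.
Real time: 153290 / (60000/1001) = 15344329/6000 s.
Target frame: (15344329/6000) × (50) = 15344329/120 ≈ 127869.408 → 127869.
At 50 labels/s: frame 127869 → 00:42:37:19.

00:42:37:19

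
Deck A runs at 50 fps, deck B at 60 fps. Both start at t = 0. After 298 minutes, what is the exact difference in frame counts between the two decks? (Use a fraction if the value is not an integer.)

178800 frames

298 min = 17880 s.
A emits 50 × 17880 = 894000 frames; B emits 60 × 17880 = 1072800.
Difference = 178800 frames; B is ahead of A.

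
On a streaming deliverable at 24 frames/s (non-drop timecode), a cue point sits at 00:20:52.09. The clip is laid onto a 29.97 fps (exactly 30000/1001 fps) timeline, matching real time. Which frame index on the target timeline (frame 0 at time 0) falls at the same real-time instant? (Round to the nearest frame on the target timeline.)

Source frame index: (0×3600 + 20×60 + 52) × 24 + 9 = 30057.
Real time: 30057 / (24) = 10019/8 s.
Target frame: (10019/8) × (30000/1001) = 37571250/1001 ≈ 37533.716 → 37534.

frame 37534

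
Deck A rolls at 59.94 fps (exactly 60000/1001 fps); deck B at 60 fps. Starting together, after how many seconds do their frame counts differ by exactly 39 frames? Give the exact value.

The gap grows by |60 − 60000/1001| = 60/1001 frames per second.
Time for a 39-frame gap: 39 ÷ (60/1001) = 650.65 s.

650.65 seconds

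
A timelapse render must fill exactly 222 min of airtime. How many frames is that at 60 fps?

799200 frames

222 min = 13320 s.
Frames = 13320 × 60 = 799200.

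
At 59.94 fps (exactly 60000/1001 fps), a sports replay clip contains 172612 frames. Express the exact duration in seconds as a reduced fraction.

43196153/15000 seconds

Running time = 172612 ÷ (60000/1001) = 172612 × 1001/60000 = 43196153/15000 s.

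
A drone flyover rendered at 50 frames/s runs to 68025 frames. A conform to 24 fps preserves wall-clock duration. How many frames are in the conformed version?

Target frames = source frames × (target rate / source rate) = 68025 × (24)/(50) = 68025 × 12/25 = 32652.

32652 frames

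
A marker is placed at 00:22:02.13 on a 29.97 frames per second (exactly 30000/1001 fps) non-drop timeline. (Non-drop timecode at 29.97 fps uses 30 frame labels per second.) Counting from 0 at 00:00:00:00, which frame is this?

Total seconds to the label: (0 × 3600 + 22 × 60 + 2) = 1322.
Frame index = 1322 × 30 + 13 = 39673.

frame 39673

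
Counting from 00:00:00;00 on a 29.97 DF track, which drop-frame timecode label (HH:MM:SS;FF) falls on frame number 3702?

Each 10-minute DF block holds 10 × 60 × 30 − 9 × 2 = 17982 frames. 3702 ÷ 17982 → 0 full blocks, remainder 3702.
Within the partial block the first minute is 1800 frames and each further minute 1798, so 2 further minute boundaries passed. Total skipped labels = 18 × 0 + 2 × 2 = 4.
Non-drop label index = 3702 + 4 = 3706; at 30 labels/s that is 00:02:03:16, i.e. DF 00:02:03;16.

00:02:03;16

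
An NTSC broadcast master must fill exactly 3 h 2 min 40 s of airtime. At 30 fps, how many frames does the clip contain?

3 h 2 min 40 s = 10960 s.
Frames = 10960 × 30 = 328800.

328800 frames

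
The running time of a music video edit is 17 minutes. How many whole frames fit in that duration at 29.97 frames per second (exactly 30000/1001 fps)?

30569 frames

17 min = 1020 s.
Frames = 1020 × 30000/1001 = 30600000/1001 ≈ 30569.4306.
Complete frames: 30569.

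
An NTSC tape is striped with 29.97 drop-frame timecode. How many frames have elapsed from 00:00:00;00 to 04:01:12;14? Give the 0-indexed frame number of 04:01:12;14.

433740

Complete 10-minute blocks: 24, each 17982 frames → 431568.
Remaining 1 whole minute in the current block: 1800 + 0 × 1798 = 1800 frames.
Within the current minute: 12 × 30 + 14 − 2 = 372 (labels ;00/;01 skipped at this minute). Total = 431568 + 1800 + 372 = 433740.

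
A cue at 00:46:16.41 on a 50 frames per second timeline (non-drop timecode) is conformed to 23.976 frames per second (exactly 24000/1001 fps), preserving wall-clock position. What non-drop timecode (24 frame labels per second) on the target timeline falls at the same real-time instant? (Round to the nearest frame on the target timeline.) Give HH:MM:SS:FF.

Source frame index: (0×3600 + 46×60 + 16) × 50 + 41 = 138841.
Real time: 138841 / (50) = 138841/50 s.
Target frame: (138841/50) × (24000/1001) = 66643680/1001 ≈ 66577.103 → 66577.
At 24 labels/s: frame 66577 → 00:46:14:01.

00:46:14:01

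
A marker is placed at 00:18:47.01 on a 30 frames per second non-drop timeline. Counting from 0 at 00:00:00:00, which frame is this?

Total seconds to the label: (0 × 3600 + 18 × 60 + 47) = 1127.
Frame index = 1127 × 30 + 1 = 33811.

frame 33811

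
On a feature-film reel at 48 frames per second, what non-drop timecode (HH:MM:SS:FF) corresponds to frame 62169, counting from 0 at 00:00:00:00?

62169 ÷ 48 = 1295 full seconds, remainder 9 frames.
1295 s = 0 h 21 min 35 s.
Timecode: 00:21:35:09.

00:21:35:09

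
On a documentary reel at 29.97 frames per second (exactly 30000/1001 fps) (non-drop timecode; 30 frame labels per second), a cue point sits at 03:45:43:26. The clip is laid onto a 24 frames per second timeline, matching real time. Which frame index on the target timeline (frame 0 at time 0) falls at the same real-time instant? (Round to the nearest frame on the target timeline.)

Source frame index: (3×3600 + 45×60 + 43) × 30 + 26 = 406316.
Real time: 406316 / (30000/1001) = 101680579/7500 s.
Target frame: (101680579/7500) × (24) = 203361158/625 ≈ 325377.853 → 325378.

frame 325378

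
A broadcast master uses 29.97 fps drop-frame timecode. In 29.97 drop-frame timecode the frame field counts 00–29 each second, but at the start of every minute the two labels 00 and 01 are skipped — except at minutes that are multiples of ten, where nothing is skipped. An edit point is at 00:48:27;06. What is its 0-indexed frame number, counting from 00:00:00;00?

87128

Complete 10-minute blocks: 4, each 17982 frames → 71928.
Remaining 8 whole minutes in the current block: 1800 + 7 × 1798 = 14386 frames.
Within the current minute: 27 × 30 + 6 − 2 = 814 (labels ;00/;01 skipped at this minute). Total = 71928 + 14386 + 814 = 87128.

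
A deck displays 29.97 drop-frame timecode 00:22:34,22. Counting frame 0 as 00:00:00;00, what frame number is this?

40602

As if non-drop at 30 labels/s: (0 × 3600 + 22 × 60 + 34) × 30 + 22 = 40642.
Minute boundaries passed: 22; those not divisible by 10: 22 − 2 = 20; dropped labels = 2 × 20 = 40.
Actual frame index = 40642 − 40 = 40602.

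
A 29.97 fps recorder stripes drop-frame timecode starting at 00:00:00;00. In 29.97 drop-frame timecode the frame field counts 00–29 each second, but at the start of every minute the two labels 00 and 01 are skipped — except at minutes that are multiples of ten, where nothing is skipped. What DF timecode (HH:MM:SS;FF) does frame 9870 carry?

Each 10-minute DF block holds 10 × 60 × 30 − 9 × 2 = 17982 frames. 9870 ÷ 17982 → 0 full blocks, remainder 9870.
Within the partial block the first minute is 1800 frames and each further minute 1798, so 5 further minute boundaries passed. Total skipped labels = 18 × 0 + 2 × 5 = 10.
Non-drop label index = 9870 + 10 = 9880; at 30 labels/s that is 00:05:29:10, i.e. DF 00:05:29;10.

00:05:29;10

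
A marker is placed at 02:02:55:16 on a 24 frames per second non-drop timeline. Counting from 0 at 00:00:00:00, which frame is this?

Total seconds to the label: (2 × 3600 + 2 × 60 + 55) = 7375.
Frame index = 7375 × 24 + 16 = 177016.

177016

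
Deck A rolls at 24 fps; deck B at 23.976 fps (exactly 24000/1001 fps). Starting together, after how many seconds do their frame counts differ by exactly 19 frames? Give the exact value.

The gap grows by |24000/1001 − 24| = 24/1001 frames per second.
Time for a 19-frame gap: 19 ÷ (24/1001) = 19019/24 s.

19019/24 seconds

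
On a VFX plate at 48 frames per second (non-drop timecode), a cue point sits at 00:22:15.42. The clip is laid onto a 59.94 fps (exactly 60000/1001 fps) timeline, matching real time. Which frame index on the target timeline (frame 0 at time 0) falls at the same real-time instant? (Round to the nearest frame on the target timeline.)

frame 80072

Source frame index: (0×3600 + 22×60 + 15) × 48 + 42 = 64122.
Real time: 64122 / (48) = 10687/8 s.
Target frame: (10687/8) × (60000/1001) = 80152500/1001 ≈ 80072.428 → 80072.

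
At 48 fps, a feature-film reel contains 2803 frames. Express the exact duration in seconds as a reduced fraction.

Running time = 2803 ÷ (48) = 2803 × 1/48 = 2803/48 s.

2803/48 seconds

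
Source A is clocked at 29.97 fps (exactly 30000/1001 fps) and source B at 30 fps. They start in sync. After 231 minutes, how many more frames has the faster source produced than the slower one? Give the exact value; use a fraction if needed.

5400/13 frames

231 min = 13860 s.
A emits 30000/1001 × 13860 = 5400000/13 frames; B emits 30 × 13860 = 415800.
Difference = 5400/13 frames (≈ 415.3846); B is ahead of A.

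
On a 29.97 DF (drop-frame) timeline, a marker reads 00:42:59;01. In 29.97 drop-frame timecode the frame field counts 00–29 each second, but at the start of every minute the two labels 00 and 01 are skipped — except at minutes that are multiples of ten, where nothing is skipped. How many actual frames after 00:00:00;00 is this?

As if non-drop at 30 labels/s: (0 × 3600 + 42 × 60 + 59) × 30 + 1 = 77371.
Minute boundaries passed: 42; those not divisible by 10: 42 − 4 = 38; dropped labels = 2 × 38 = 76.
Actual frame index = 77371 − 76 = 77295.

77295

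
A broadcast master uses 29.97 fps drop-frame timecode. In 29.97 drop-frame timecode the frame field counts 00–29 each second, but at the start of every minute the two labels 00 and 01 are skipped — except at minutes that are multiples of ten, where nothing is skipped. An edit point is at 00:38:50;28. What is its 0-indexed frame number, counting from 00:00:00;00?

Complete 10-minute blocks: 3, each 17982 frames → 53946.
Remaining 8 whole minutes in the current block: 1800 + 7 × 1798 = 14386 frames.
Within the current minute: 50 × 30 + 28 − 2 = 1526 (labels ;00/;01 skipped at this minute). Total = 53946 + 14386 + 1526 = 69858.

69858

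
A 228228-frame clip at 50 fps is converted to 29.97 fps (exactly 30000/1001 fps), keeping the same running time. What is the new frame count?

Target frames = source frames × (target rate / source rate) = 228228 × (30000/1001)/(50) = 228228 × 600/1001 = 136800.

136800 frames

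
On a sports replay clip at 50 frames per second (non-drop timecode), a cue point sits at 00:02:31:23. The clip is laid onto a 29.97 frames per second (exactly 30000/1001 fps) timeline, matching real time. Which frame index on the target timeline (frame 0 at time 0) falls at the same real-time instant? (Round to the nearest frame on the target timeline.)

frame 4539

Source frame index: (0×3600 + 2×60 + 31) × 50 + 23 = 7573.
Real time: 7573 / (50) = 7573/50 s.
Target frame: (7573/50) × (30000/1001) = 4543800/1001 ≈ 4539.261 → 4539.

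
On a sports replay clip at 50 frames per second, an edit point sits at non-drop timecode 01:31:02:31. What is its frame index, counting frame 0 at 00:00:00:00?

273131

Total seconds to the label: (1 × 3600 + 31 × 60 + 2) = 5462.
Frame index = 5462 × 50 + 31 = 273131.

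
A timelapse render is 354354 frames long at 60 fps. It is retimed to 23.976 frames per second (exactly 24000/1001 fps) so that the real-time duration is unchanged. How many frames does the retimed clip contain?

141600 frames

Target frames = source frames × (target rate / source rate) = 354354 × (24000/1001)/(60) = 354354 × 400/1001 = 141600.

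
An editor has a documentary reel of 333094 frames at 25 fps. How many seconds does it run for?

Running time = 333094 / (25) = 13323.76 s.

13323.76 seconds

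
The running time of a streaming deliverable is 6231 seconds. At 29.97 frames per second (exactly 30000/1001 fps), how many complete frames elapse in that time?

186743 frames

Frames = 6231 × 30000/1001 = 186930000/1001 ≈ 186743.2567.
Complete frames: 186743.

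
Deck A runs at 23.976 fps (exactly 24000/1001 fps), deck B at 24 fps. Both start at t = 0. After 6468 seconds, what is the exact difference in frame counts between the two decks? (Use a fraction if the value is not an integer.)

2016/13 frames

A emits 24000/1001 × 6468 = 2016000/13 frames; B emits 24 × 6468 = 155232.
Difference = 2016/13 frames (≈ 155.0769); B is ahead of A.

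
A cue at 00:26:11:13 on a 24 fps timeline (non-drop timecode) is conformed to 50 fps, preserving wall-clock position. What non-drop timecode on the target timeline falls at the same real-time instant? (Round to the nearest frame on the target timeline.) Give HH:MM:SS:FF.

Source frame index: (0×3600 + 26×60 + 11) × 24 + 13 = 37717.
Real time: 37717 / (24) = 37717/24 s.
Target frame: (37717/24) × (50) = 942925/12 ≈ 78577.083 → 78577.
At 50 labels/s: frame 78577 → 00:26:11:27.

00:26:11:27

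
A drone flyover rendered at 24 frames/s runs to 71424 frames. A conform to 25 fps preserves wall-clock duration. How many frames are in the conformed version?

74400 frames

Target frames = source frames × (target rate / source rate) = 71424 × (25)/(24) = 71424 × 25/24 = 74400.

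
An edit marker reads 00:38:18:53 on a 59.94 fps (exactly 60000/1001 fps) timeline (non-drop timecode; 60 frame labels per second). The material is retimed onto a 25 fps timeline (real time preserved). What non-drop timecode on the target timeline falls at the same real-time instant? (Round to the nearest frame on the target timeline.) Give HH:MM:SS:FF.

00:38:21:05

Source frame index: (0×3600 + 38×60 + 18) × 60 + 53 = 137933.
Real time: 137933 / (60000/1001) = 138070933/60000 s.
Target frame: (138070933/60000) × (25) = 138070933/2400 ≈ 57529.555 → 57530.
At 25 labels/s: frame 57530 → 00:38:21:05.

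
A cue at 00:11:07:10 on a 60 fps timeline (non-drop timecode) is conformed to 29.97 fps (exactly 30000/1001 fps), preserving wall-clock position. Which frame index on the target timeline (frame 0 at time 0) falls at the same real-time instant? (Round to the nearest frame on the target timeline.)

frame 19995

Source frame index: (0×3600 + 11×60 + 7) × 60 + 10 = 40030.
Real time: 40030 / (60) = 4003/6 s.
Target frame: (4003/6) × (30000/1001) = 20015000/1001 ≈ 19995.005 → 19995.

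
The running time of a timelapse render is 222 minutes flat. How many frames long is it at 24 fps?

319680 frames

222 min = 13320 s.
Frames = 13320 × 24 = 319680.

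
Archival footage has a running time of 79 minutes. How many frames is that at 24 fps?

79 min = 4740 s.
Frames = 4740 × 24 = 113760.

113760 frames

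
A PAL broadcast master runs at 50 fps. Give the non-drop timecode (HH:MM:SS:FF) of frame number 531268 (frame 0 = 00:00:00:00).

02:57:05:18

531268 ÷ 50 = 10625 full seconds, remainder 18 frames.
10625 s = 2 h 57 min 5 s.
Timecode: 02:57:05:18.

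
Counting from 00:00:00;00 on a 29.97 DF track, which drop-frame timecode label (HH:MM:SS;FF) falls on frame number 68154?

00:37:54;02

Ten DF minutes hold 17982 frames, so frame 68154 lies in block 3 (frames 53946–71927) with 14208 frames into that block.
The block's first minute is 1800 frames and the rest 1798 each; 14208 frames reaches minute 7, so 3 × 18 + 7 × 2 = 68 labels have been skipped so far.
Adding those back, label number 68154 + 68 = 68222 at 30 labels/s is 2274 s + 2 f = 0 h 37 min 54 s frame 2, i.e. 00:37:54;02.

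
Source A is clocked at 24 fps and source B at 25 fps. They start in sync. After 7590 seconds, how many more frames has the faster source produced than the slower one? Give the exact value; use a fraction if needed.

7590 frames

A emits 24 × 7590 = 182160 frames; B emits 25 × 7590 = 189750.
Difference = 7590 frames; B is ahead of A.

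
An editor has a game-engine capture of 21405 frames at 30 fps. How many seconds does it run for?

713.5 seconds

Running time = 21405 / (30) = 713.5 s.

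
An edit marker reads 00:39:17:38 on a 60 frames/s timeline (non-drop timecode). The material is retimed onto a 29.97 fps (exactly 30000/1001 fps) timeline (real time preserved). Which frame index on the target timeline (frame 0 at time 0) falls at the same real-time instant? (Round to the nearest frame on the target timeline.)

frame 70658

Source frame index: (0×3600 + 39×60 + 17) × 60 + 38 = 141458.
Real time: 141458 / (60) = 70729/30 s.
Target frame: (70729/30) × (30000/1001) = 70729000/1001 ≈ 70658.342 → 70658.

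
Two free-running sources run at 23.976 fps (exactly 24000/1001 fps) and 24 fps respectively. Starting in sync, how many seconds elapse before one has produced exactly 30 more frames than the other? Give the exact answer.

The gap grows by |24 − 24000/1001| = 24/1001 frames per second.
Time for a 30-frame gap: 30 ÷ (24/1001) = 1251.25 s.

1251.25 seconds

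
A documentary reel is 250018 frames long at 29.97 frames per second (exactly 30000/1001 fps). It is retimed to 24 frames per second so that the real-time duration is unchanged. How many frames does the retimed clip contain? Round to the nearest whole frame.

Frames at target rate = 250018 × (24) / (30000/1001) = 125134009/625 ≈ 200214.414.
Nearest whole frame: 200214.

200214 frames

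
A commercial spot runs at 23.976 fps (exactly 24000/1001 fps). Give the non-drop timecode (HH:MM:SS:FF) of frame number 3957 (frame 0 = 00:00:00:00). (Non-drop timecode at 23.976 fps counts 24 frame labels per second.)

00:02:44:21

3957 ÷ 24 = 164 full seconds, remainder 21 frames.
164 s = 0 h 2 min 44 s.
Timecode: 00:02:44:21.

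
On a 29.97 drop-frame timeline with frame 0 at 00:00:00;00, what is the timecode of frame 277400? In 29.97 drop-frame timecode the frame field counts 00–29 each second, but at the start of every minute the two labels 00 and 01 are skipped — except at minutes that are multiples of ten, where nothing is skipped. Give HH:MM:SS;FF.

Ten DF minutes hold 17982 frames, so frame 277400 lies in block 15 (frames 269730–287711) with 7670 frames into that block.
The block's first minute is 1800 frames and the rest 1798 each; 7670 frames reaches minute 4, so 15 × 18 + 4 × 2 = 278 labels have been skipped so far.
Adding those back, label number 277400 + 278 = 277678 at 30 labels/s is 9255 s + 28 f = 2 h 34 min 15 s frame 28, i.e. 02:34:15;28.

02:34:15;28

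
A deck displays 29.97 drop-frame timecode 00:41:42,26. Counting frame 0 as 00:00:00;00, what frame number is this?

75012

Complete 10-minute blocks: 4, each 17982 frames → 71928.
Remaining 1 whole minute in the current block: 1800 + 0 × 1798 = 1800 frames.
Within the current minute: 42 × 30 + 26 − 2 = 1284 (labels ;00/;01 skipped at this minute). Total = 71928 + 1800 + 1284 = 75012.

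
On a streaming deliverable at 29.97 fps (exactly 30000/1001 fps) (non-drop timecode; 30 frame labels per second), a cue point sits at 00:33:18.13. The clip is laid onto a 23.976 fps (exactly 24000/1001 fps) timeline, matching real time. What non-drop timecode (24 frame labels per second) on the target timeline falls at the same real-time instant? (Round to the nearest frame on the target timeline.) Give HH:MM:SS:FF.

00:33:18:10

Source frame index: (0×3600 + 33×60 + 18) × 30 + 13 = 59953.
Real time: 59953 / (30000/1001) = 60012953/30000 s.
Target frame: (60012953/30000) × (24000/1001) = 239812/5 ≈ 47962.400 → 47962.
At 24 labels/s: frame 47962 → 00:33:18:10.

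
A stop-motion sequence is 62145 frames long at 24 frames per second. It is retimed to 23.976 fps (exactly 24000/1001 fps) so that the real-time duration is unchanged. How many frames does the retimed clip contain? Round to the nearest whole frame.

62083 frames

Frames at target rate = 62145 × (24000/1001) / (24) = 62145000/1001 ≈ 62082.917.
Nearest whole frame: 62083.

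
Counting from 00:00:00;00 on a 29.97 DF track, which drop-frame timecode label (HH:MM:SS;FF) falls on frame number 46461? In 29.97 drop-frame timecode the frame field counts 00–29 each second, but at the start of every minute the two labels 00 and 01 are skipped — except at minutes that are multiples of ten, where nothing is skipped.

00:25:50;07

Ten DF minutes hold 17982 frames, so frame 46461 lies in block 2 (frames 35964–53945) with 10497 frames into that block.
The block's first minute is 1800 frames and the rest 1798 each; 10497 frames reaches minute 5, so 2 × 18 + 5 × 2 = 46 labels have been skipped so far.
Adding those back, label number 46461 + 46 = 46507 at 30 labels/s is 1550 s + 7 f = 0 h 25 min 50 s frame 7, i.e. 00:25:50;07.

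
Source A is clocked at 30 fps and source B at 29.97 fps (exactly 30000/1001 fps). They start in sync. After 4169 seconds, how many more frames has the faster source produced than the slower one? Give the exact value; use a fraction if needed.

11370/91 frames

A emits 30 × 4169 = 125070 frames; B emits 30000/1001 × 4169 = 11370000/91.
Difference = 11370/91 frames (≈ 124.9451); B is behind A.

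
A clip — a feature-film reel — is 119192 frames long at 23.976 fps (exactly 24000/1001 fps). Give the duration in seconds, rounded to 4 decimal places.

4971.2997 seconds

Running time = 119192 × 1001/24000 = 14913899/3000 s ≈ 4971.2997 s.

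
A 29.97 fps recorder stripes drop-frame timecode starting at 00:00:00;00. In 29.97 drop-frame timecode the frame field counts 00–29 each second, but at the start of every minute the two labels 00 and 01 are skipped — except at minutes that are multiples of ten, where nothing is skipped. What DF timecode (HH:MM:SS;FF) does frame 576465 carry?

05:20:34;21

Each 10-minute DF block holds 10 × 60 × 30 − 9 × 2 = 17982 frames. 576465 ÷ 17982 → 32 full blocks, remainder 1041.
Within the partial block the first minute is 1800 frames and each further minute 1798, so 0 further minute boundaries passed. Total skipped labels = 18 × 32 + 2 × 0 = 576.
Non-drop label index = 576465 + 576 = 577041; at 30 labels/s that is 05:20:34:21, i.e. DF 05:20:34;21.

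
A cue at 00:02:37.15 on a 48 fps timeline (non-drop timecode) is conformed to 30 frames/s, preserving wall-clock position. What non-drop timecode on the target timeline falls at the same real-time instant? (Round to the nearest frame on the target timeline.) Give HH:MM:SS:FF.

00:02:37:09

Source frame index: (0×3600 + 2×60 + 37) × 48 + 15 = 7551.
Real time: 7551 / (48) = 2517/16 s.
Target frame: (2517/16) × (30) = 37755/8 ≈ 4719.375 → 4719.
At 30 labels/s: frame 4719 → 00:02:37:09.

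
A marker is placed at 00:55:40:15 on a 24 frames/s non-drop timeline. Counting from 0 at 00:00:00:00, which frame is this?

frame 80175

Total seconds to the label: (0 × 3600 + 55 × 60 + 40) = 3340.
Frame index = 3340 × 24 + 15 = 80175.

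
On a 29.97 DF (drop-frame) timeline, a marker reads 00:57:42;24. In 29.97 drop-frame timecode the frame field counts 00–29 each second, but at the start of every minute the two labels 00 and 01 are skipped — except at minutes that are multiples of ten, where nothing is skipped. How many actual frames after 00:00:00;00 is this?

103780

As if non-drop at 30 labels/s: (0 × 3600 + 57 × 60 + 42) × 30 + 24 = 103884.
Minute boundaries passed: 57; those not divisible by 10: 57 − 5 = 52; dropped labels = 2 × 52 = 104.
Actual frame index = 103884 − 104 = 103780.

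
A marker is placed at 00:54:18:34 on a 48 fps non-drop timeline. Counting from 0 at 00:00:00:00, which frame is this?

Total seconds to the label: (0 × 3600 + 54 × 60 + 18) = 3258.
Frame index = 3258 × 48 + 34 = 156418.

frame 156418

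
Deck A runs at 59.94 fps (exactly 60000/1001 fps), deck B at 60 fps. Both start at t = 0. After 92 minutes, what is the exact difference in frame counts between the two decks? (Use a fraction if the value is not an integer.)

331200/1001 frames

92 min = 5520 s.
A emits 60000/1001 × 5520 = 331200000/1001 frames; B emits 60 × 5520 = 331200.
Difference = 331200/1001 frames (≈ 330.8691); B is ahead of A.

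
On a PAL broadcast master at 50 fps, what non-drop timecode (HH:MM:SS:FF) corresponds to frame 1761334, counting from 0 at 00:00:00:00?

1761334 ÷ 50 = 35226 full seconds, remainder 34 frames.
35226 s = 9 h 47 min 6 s.
Timecode: 09:47:06:34.

09:47:06:34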